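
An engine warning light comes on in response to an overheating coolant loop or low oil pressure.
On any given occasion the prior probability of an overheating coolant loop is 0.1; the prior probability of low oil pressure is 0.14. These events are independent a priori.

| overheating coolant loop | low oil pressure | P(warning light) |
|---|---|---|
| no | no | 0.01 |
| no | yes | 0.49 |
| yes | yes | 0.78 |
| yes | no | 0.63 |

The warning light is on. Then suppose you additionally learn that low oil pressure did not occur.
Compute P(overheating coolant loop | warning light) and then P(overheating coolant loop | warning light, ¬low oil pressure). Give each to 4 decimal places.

P(overheating coolant loop | warning light) ≈ 0.4837; P(overheating coolant loop | warning light, ¬low oil pressure) ≈ 0.8750

Sum P(warning light|·) weighted by the priors over the 4 (overheating coolant loop, low oil pressure) configurations:
  P(warning light) = 0.01·0.9·0.86 + 0.49·0.9·0.14 + 0.63·0.1·0.86 + 0.78·0.1·0.14
        = 0.007740 + 0.061740 + 0.054180 + 0.010920 = 0.134580
Keeping only the overheating coolant loop-present terms gives 0.065100, so
  P(overheating coolant loop | warning light) = 0.065100 / 0.134580 ≈ 0.4837

Now also conditioning on low oil pressure≠true:
P(warning light | ¬low oil pressure) = 0.01*0.9 + 0.63*0.1 = 0.009000 + 0.063000 = 0.072000
The overheating coolant loop-present share is 0.63*0.1 = 0.063000.
Hence the posterior is 0.063000/0.072000 ≈ 0.8750.
Ruling out low oil pressure raises the posterior on overheating coolant loop — the flip side of explaining away.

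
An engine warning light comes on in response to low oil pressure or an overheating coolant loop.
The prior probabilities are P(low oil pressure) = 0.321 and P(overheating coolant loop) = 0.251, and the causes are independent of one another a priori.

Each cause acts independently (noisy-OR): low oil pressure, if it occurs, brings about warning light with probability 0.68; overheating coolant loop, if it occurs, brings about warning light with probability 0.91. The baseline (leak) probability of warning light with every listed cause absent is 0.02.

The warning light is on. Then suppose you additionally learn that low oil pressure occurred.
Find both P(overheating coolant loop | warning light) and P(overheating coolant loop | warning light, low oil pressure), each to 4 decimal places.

Under noisy-OR, P(warning light | causes) = 1 − (1−0.02)·∏(1−qᵢ) over the active causes.
P(warning light) = 0.02·0.679·0.749 + 0.9118·0.679·0.251 + 0.6864·0.321·0.749 + 0.971776·0.321·0.251 = 0.010171 + 0.155397 + 0.165030 + 0.078297 = 0.408895
Of this, 0.233694 comes from 0.155397 + 0.078297 (the overheating coolant loop=true cases).
So P(overheating coolant loop | warning light) = 0.233694/0.408895 ≈ 0.5715.

Now condition on the additional information:
Enumerate both values of overheating coolant loop and weight by the priors:
  P(warning light | low oil pressure) = 0.6864×0.749 + 0.971776×0.251
        = 0.514114 + 0.243916 = 0.758030
The terms with overheating coolant loop present sum to 0.243916, so
  P(overheating coolant loop | warning light, low oil pressure) = 0.243916 / 0.758030 ≈ 0.3218
This is intercausal reasoning (explaining away): once low oil pressure accounts for the warning light, overheating coolant loop becomes less likely.

P(overheating coolant loop | warning light) ≈ 0.5715; P(overheating coolant loop | warning light, low oil pressure) ≈ 0.3218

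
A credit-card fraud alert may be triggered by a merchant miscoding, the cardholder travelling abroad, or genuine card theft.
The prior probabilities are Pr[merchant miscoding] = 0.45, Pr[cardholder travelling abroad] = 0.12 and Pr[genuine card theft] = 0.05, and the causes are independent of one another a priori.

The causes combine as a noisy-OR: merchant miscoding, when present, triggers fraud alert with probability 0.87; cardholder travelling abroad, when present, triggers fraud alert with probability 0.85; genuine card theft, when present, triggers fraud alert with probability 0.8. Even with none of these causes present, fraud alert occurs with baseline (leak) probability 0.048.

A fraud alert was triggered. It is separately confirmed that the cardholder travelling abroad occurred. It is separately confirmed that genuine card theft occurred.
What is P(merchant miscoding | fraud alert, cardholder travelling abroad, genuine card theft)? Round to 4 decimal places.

Under noisy-OR, P(fraud alert | causes) = 1 − (1−0.048)·∏(1−qᵢ) over the active causes.
Weight on merchant miscoding=true, given the evidence: 0.996287×0.45 = 0.448329
Normalizer over all consistent configurations: 0.97144×0.55 + 0.996287×0.45 = 0.982621
Posterior = 0.448329 / 0.982621 ≈ 0.4563

P(merchant miscoding | fraud alert, cardholder travelling abroad, genuine card theft) ≈ 0.4563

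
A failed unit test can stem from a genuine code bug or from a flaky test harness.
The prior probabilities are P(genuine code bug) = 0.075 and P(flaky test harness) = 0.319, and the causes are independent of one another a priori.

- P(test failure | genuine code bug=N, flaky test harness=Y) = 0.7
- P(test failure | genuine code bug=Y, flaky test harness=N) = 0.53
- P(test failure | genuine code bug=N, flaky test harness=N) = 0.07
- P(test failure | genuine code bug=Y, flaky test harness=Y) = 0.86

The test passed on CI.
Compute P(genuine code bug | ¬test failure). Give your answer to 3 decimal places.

For the numerator, keep only genuine code bug=true terms: 0.024005 + 0.003350 = 0.027355
Normalizer over all consistent configurations: 0.93·0.925·0.681 + 0.3·0.925·0.319 + 0.47·0.075·0.681 + 0.14·0.075·0.319 = 0.701708
Posterior = 0.027355 / 0.701708 ≈ 0.039

P(genuine code bug | ¬test failure) ≈ 0.039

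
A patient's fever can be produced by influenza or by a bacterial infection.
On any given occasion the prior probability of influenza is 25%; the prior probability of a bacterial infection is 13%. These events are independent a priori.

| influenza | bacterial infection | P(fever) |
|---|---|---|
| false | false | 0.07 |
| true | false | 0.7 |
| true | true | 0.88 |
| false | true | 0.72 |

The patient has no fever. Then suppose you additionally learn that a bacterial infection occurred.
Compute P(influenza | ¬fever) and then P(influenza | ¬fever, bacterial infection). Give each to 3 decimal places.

P(influenza | ¬fever) ≈ 0.098; P(influenza | ¬fever, bacterial infection) ≈ 0.125

By total probability over the 4 (influenza, bacterial infection) configurations:
  P(¬fever) = 0.93×0.75×0.87 + 0.28×0.75×0.13 + 0.3×0.25×0.87 + 0.12×0.25×0.13
        = 0.606825 + 0.027300 + 0.065250 + 0.003900 = 0.703275
Configurations with influenza contribute 0.069150, so
  P(influenza | ¬fever) = 0.069150 / 0.703275 ≈ 0.098

Now condition on the additional information:
Enumerate both values of influenza and weight by the priors:
  P(¬fever | bacterial infection) = 0.28×0.75 + 0.12×0.25
        = 0.210000 + 0.030000 = 0.240000
The terms with influenza present sum to 0.030000, so
  P(influenza | ¬fever, bacterial infection) = 0.030000 / 0.240000 ≈ 0.125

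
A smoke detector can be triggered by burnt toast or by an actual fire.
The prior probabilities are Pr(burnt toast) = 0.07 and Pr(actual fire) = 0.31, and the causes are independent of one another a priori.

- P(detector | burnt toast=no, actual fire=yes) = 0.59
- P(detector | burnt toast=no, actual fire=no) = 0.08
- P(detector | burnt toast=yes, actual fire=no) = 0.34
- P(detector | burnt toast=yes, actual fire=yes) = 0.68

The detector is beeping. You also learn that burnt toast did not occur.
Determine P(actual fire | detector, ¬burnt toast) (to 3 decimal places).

Sum P(detector|·) weighted by the priors over both values of actual fire:
  P(detector | ¬burnt toast) = 0.08×0.69 + 0.59×0.31
        = 0.055200 + 0.182900 = 0.238100
The terms with actual fire present sum to 0.182900, so
  P(actual fire | detector, ¬burnt toast) = 0.182900 / 0.238100 ≈ 0.768

P(actual fire | detector, ¬burnt toast) ≈ 0.768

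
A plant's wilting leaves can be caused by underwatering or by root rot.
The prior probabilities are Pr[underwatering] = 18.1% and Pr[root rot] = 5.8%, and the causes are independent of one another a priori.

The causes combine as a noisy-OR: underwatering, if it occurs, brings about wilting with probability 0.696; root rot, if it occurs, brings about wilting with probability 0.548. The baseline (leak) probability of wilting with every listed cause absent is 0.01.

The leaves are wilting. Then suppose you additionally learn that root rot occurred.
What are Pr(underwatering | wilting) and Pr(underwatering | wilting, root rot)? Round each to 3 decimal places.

Under noisy-OR, P(wilting | causes) = 1 − (1−0.01)·∏(1−qᵢ) over the active causes.
P(wilting) = 0.01×0.819×0.942 + 0.55252×0.819×0.058 + 0.69904×0.181×0.942 + 0.863966×0.181×0.058 = 0.007715 + 0.026246 + 0.119188 + 0.009070 = 0.162219
The underwatering-present share is 0.119188 + 0.009070 = 0.128258.
P(underwatering | wilting) = 0.128258 / 0.162219 ≈ 0.791

With the extra evidence:
Numerator (weight on configurations with underwatering): 0.863966*0.181 = 0.156378
The normalizing constant is 0.55252*0.819 + 0.863966*0.181 = 0.608892
P(underwatering | wilting, root rot) = 0.156378/0.608892 ≈ 0.257

Pr(underwatering | wilting) ≈ 0.791; Pr(underwatering | wilting, root rot) ≈ 0.257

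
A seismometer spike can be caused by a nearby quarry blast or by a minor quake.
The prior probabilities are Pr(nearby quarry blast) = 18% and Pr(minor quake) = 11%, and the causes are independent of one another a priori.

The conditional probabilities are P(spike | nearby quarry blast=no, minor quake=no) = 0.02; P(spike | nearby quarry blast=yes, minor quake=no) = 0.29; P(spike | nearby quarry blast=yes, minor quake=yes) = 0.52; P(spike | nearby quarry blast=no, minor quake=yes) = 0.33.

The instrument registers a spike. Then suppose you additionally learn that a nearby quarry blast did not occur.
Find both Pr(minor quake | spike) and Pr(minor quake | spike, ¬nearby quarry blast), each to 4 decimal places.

For the numerator, keep only minor quake=true terms: 0.029766 + 0.010296 = 0.040062
Denominator P(spike): 0.02*0.82*0.89 + 0.33*0.82*0.11 + 0.29*0.18*0.89 + 0.52*0.18*0.11 = 0.101116
P(minor quake | spike) = 0.040062/0.101116 ≈ 0.3962

With the extra evidence:
By total probability over both values of minor quake:
  P(spike | ¬nearby quarry blast) = 0.02·0.89 + 0.33·0.11
        = 0.017800 + 0.036300 = 0.054100
Configurations with minor quake contribute 0.036300, so
  P(minor quake | spike, ¬nearby quarry blast) = 0.036300 / 0.054100 ≈ 0.6710
With nearby quarry blast excluded, minor quake must carry more of the explanatory weight for the spike.

Pr(minor quake | spike) ≈ 0.3962; Pr(minor quake | spike, ¬nearby quarry blast) ≈ 0.6710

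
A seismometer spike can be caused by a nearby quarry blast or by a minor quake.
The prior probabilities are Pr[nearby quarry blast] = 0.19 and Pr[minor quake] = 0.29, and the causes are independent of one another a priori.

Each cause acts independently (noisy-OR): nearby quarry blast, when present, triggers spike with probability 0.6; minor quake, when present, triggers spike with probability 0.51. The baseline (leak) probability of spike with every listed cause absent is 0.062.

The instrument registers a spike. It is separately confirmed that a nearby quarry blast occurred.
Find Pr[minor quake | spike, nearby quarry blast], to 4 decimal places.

Pr[minor quake | spike, nearby quarry blast] ≈ 0.3479

Under noisy-OR, P(spike | causes) = 1 − (1−0.062)·∏(1−qᵢ) over the active causes.
Numerator (weight on configurations with minor quake): 0.816152*0.29 = 0.236684
Denominator P(spike | nearby quarry blast): 0.6248*0.71 + 0.816152*0.29 = 0.680292
P(minor quake | spike, nearby quarry blast) = 0.236684/0.680292 ≈ 0.3479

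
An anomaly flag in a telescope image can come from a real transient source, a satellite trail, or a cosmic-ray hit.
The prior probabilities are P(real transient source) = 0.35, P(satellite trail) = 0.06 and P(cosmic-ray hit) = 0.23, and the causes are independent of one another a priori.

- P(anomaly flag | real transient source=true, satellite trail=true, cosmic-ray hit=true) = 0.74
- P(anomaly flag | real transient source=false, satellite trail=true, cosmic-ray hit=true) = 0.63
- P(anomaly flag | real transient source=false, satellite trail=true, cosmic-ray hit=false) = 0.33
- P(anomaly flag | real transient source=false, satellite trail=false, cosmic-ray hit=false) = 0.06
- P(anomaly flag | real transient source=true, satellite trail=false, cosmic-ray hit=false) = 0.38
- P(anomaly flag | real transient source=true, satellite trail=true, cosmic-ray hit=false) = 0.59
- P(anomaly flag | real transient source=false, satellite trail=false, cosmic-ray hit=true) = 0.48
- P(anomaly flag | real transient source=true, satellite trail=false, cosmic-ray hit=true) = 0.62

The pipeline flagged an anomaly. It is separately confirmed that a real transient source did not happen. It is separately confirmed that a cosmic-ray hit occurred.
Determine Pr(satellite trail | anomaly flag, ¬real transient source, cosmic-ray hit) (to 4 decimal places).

By total probability over both values of satellite trail:
  P(anomaly flag | ¬real transient source, cosmic-ray hit) = 0.48·0.94 + 0.63·0.06
        = 0.451200 + 0.037800 = 0.489000
Configurations with satellite trail contribute 0.037800, so
  P(satellite trail | anomaly flag, ¬real transient source, cosmic-ray hit) = 0.037800 / 0.489000 ≈ 0.0773

Pr(satellite trail | anomaly flag, ¬real transient source, cosmic-ray hit) ≈ 0.0773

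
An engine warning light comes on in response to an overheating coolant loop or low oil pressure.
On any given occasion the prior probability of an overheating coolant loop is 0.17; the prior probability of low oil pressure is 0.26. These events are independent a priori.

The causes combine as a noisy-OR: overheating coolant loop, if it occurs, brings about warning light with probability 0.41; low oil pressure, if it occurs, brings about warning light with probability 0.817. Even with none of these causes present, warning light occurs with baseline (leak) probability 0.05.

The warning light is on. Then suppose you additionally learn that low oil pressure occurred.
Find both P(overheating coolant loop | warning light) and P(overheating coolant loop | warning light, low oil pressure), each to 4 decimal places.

Under noisy-OR, P(warning light | causes) = 1 − (1−0.05)·∏(1−qᵢ) over the active causes.
P(warning light) = 0.05·0.83·0.74 + 0.82615·0.83·0.26 + 0.4395·0.17·0.74 + 0.897428·0.17·0.26 = 0.030710 + 0.178283 + 0.055289 + 0.039666 = 0.303948
The overheating coolant loop-present share is 0.055289 + 0.039666 = 0.094955.
P(overheating coolant loop | warning light) = 0.094955 / 0.303948 ≈ 0.3124

Now condition on the additional information:
Numerator (weight on configurations with overheating coolant loop): 0.897428×0.17 = 0.152563
Normalizer over all consistent configurations: 0.82615×0.83 + 0.897428×0.17 = 0.838268
Posterior = 0.152563 / 0.838268 ≈ 0.1820
This is intercausal reasoning (explaining away): once low oil pressure accounts for the warning light, overheating coolant loop becomes less likely.

P(overheating coolant loop | warning light) ≈ 0.3124; P(overheating coolant loop | warning light, low oil pressure) ≈ 0.1820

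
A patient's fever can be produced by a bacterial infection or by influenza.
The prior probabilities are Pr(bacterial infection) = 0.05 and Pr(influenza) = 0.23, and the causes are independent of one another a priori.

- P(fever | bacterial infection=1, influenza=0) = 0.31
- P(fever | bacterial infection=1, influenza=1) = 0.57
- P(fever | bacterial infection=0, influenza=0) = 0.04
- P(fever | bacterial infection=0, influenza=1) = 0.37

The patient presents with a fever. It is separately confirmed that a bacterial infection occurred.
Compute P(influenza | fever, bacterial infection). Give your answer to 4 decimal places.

P(influenza | fever, bacterial infection) ≈ 0.3545

For the numerator, keep only influenza=true terms: 0.57·0.23 = 0.131100
Denominator P(fever | bacterial infection): 0.31·0.77 + 0.57·0.23 = 0.369800
P(influenza | fever, bacterial infection) = 0.131100/0.369800 ≈ 0.3545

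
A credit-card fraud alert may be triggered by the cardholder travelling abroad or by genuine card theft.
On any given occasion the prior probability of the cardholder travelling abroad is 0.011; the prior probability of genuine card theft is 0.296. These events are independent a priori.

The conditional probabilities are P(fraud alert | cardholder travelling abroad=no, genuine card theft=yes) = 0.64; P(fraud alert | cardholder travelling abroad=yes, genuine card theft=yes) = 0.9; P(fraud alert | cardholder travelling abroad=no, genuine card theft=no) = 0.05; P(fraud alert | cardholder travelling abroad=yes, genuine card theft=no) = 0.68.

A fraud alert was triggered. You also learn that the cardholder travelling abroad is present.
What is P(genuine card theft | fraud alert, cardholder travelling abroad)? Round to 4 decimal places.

For the numerator, keep only genuine card theft=true terms: 0.9×0.296 = 0.266400
The normalizing constant is 0.68×0.704 + 0.9×0.296 = 0.745120
P(genuine card theft | fraud alert, cardholder travelling abroad) = 0.266400/0.745120 ≈ 0.3575

P(genuine card theft | fraud alert, cardholder travelling abroad) ≈ 0.3575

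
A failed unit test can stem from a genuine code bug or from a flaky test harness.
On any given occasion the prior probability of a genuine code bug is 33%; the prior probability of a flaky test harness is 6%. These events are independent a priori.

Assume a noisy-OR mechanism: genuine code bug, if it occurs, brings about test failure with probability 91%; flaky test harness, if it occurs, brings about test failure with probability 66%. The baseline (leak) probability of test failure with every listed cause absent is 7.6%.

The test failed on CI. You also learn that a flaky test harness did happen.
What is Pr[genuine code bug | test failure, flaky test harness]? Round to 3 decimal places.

Under noisy-OR, P(test failure | causes) = 1 − (1−0.076)·∏(1−qᵢ) over the active causes.
Numerator (weight on configurations with genuine code bug): 0.971726·0.33 = 0.320670
Denominator P(test failure | flaky test harness): 0.68584·0.67 + 0.971726·0.33 = 0.780183
P(genuine code bug | test failure, flaky test harness) = 0.320670/0.780183 ≈ 0.411

Pr[genuine code bug | test failure, flaky test harness] ≈ 0.411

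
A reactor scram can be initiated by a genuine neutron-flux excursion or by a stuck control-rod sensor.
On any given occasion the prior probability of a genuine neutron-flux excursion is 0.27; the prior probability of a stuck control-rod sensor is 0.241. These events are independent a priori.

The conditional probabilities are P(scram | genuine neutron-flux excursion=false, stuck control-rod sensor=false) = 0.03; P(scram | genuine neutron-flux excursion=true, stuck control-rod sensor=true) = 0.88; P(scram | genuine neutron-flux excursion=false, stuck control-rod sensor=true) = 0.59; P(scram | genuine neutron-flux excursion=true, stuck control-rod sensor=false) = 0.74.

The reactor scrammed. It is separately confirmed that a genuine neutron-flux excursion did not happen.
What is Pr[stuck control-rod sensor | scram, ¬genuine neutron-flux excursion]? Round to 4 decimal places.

Pr[stuck control-rod sensor | scram, ¬genuine neutron-flux excursion] ≈ 0.8620

P(scram | ¬genuine neutron-flux excursion) = 0.03*0.759 + 0.59*0.241 = 0.022770 + 0.142190 = 0.164960
The stuck control-rod sensor-present share is 0.59*0.241 = 0.142190.
P(stuck control-rod sensor | scram, ¬genuine neutron-flux excursion) = 0.142190 / 0.164960 ≈ 0.8620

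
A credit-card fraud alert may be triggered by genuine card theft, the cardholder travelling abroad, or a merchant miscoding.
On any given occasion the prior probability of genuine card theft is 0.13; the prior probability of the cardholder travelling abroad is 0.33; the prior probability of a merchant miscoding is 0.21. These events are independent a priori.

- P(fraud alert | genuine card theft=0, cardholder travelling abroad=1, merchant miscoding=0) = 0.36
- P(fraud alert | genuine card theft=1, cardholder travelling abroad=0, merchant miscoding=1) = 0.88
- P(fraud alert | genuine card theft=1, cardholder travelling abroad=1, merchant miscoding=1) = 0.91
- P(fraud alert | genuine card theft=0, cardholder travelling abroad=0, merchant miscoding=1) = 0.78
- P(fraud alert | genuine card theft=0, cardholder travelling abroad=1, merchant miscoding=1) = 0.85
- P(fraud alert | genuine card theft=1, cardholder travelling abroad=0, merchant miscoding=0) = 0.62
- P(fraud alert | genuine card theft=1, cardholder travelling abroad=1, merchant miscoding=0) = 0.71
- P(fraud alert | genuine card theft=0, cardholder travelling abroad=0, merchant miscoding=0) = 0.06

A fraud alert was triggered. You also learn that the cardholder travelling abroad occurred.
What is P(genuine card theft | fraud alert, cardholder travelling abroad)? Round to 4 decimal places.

P(genuine card theft | fraud alert, cardholder travelling abroad) ≈ 0.1953

Numerator (weight on configurations with genuine card theft): 0.072917 + 0.024843 = 0.097760
The normalizing constant is 0.36·0.87·0.79 + 0.85·0.87·0.21 + 0.71·0.13·0.79 + 0.91·0.13·0.21 = 0.500483
P(genuine card theft | fraud alert, cardholder travelling abroad) = 0.097760/0.500483 ≈ 0.1953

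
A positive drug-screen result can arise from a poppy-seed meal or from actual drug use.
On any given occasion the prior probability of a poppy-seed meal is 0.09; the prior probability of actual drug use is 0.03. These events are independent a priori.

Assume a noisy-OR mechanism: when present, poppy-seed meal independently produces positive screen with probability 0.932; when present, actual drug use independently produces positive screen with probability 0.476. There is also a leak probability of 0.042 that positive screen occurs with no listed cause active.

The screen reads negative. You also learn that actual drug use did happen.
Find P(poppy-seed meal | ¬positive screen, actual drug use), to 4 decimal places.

Under noisy-OR, P(positive screen | causes) = 1 − (1−0.042)·∏(1−qᵢ) over the active causes.
Numerator (weight on configurations with poppy-seed meal): 0.034135·0.09 = 0.003072
Denominator P(¬positive screen | actual drug use): 0.501992·0.91 + 0.034135·0.09 = 0.459885
P(poppy-seed meal | ¬positive screen, actual drug use) = 0.003072/0.459885 ≈ 0.0067

P(poppy-seed meal | ¬positive screen, actual drug use) ≈ 0.0067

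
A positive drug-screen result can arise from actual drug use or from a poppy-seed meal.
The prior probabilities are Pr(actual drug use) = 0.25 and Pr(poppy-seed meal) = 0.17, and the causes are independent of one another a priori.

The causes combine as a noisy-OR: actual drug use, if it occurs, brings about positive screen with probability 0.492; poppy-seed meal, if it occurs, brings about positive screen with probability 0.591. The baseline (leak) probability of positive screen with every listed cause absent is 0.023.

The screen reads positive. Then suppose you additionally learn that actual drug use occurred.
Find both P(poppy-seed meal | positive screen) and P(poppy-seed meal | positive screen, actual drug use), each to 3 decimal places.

P(poppy-seed meal | positive screen) ≈ 0.482; P(poppy-seed meal | positive screen, actual drug use) ≈ 0.245

Under noisy-OR, P(positive screen | causes) = 1 − (1−0.023)·∏(1−qᵢ) over the active causes.
P(positive screen) = 0.023*0.75*0.83 + 0.600407*0.75*0.17 + 0.503684*0.25*0.83 + 0.797007*0.25*0.17 = 0.014318 + 0.076552 + 0.104514 + 0.033873 = 0.229257
Of this, 0.110425 comes from 0.076552 + 0.033873 (the poppy-seed meal=true cases).
So P(poppy-seed meal | positive screen) = 0.110425/0.229257 ≈ 0.482.

Now also conditioning on actual drug use=true:
By total probability over both values of poppy-seed meal:
  P(positive screen | actual drug use) = 0.503684*0.83 + 0.797007*0.17
        = 0.418058 + 0.135491 = 0.553549
The terms with poppy-seed meal present sum to 0.135491, so
  P(poppy-seed meal | positive screen, actual drug use) = 0.135491 / 0.553549 ≈ 0.245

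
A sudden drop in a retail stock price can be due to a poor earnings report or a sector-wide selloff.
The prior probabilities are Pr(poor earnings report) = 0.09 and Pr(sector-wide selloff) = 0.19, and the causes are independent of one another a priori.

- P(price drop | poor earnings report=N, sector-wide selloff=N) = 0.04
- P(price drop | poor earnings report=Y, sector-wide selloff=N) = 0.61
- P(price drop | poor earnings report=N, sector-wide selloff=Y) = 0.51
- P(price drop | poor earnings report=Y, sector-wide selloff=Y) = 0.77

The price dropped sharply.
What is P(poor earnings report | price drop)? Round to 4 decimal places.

P(poor earnings report | price drop) ≈ 0.3288

P(price drop) = 0.04*0.91*0.81 + 0.51*0.91*0.19 + 0.61*0.09*0.81 + 0.77*0.09*0.19 = 0.029484 + 0.088179 + 0.044469 + 0.013167 = 0.175299
The poor earnings report-present share is 0.044469 + 0.013167 = 0.057636.
So P(poor earnings report | price drop) = 0.057636/0.175299 ≈ 0.3288.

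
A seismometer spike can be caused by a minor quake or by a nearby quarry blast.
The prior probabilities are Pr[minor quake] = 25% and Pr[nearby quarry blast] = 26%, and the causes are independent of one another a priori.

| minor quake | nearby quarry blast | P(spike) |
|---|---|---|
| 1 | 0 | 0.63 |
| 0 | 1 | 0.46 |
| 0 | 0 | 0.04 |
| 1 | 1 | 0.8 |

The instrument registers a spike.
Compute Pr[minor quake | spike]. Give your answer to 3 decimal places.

Sum P(spike|·) weighted by the priors over the 4 (minor quake, nearby quarry blast) configurations:
  P(spike) = 0.04*0.75*0.74 + 0.46*0.75*0.26 + 0.63*0.25*0.74 + 0.8*0.25*0.26
        = 0.022200 + 0.089700 + 0.116550 + 0.052000 = 0.280450
Configurations with minor quake contribute 0.168550, so
  P(minor quake | spike) = 0.168550 / 0.280450 ≈ 0.601

Pr[minor quake | spike] ≈ 0.601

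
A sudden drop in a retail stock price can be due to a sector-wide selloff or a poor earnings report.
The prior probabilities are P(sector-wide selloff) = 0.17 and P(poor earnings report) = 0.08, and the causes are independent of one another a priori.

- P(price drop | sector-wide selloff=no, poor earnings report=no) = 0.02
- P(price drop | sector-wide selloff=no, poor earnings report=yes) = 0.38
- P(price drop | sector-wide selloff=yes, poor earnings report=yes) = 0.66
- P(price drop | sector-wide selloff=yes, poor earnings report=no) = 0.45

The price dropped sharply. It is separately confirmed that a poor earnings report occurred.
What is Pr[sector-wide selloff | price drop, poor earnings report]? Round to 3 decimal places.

Pr[sector-wide selloff | price drop, poor earnings report] ≈ 0.262

For the numerator, keep only sector-wide selloff=true terms: 0.66×0.17 = 0.112200
Normalizer over all consistent configurations: 0.38×0.83 + 0.66×0.17 = 0.427600
Posterior = 0.112200 / 0.427600 ≈ 0.262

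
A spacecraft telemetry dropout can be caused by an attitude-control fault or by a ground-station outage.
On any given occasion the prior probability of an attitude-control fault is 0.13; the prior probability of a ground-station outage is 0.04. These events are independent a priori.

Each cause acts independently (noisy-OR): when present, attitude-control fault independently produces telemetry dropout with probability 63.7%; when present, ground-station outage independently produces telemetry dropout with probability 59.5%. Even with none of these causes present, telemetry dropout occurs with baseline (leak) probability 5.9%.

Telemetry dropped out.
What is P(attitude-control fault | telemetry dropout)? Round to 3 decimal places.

Under noisy-OR, P(telemetry dropout | causes) = 1 − (1−0.059)·∏(1−qᵢ) over the active causes.
For the numerator, keep only attitude-control fault=true terms: 0.082170 + 0.004481 = 0.086651
The normalizing constant is 0.059×0.87×0.96 + 0.618895×0.87×0.04 + 0.658417×0.13×0.96 + 0.861659×0.13×0.04 = 0.157466
Posterior = 0.086651 / 0.157466 ≈ 0.550

P(attitude-control fault | telemetry dropout) ≈ 0.550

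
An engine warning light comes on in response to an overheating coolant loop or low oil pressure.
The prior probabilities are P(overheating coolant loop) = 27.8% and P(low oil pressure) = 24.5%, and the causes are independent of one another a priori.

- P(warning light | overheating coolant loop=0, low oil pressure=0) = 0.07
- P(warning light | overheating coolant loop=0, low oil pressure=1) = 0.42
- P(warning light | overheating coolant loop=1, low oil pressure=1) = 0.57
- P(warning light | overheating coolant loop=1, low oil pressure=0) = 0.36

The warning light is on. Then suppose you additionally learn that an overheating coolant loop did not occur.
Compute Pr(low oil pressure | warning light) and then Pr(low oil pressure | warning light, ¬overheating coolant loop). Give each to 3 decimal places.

Pr(low oil pressure | warning light) ≈ 0.499; Pr(low oil pressure | warning light, ¬overheating coolant loop) ≈ 0.661

Sum P(warning light|·) weighted by the priors over the 4 (overheating coolant loop, low oil pressure) configurations:
  P(warning light) = 0.07·0.722·0.755 + 0.42·0.722·0.245 + 0.36·0.278·0.755 + 0.57·0.278·0.245
        = 0.038158 + 0.074294 + 0.075560 + 0.038823 = 0.226835
Configurations with low oil pressure contribute 0.113117, so
  P(low oil pressure | warning light) = 0.113117 / 0.226835 ≈ 0.499

Now also conditioning on overheating coolant loop≠true:
Enumerate both values of low oil pressure and weight by the priors:
  P(warning light | ¬overheating coolant loop) = 0.07·0.755 + 0.42·0.245
        = 0.052850 + 0.102900 = 0.155750
Keeping only the low oil pressure-present terms gives 0.102900, so
  P(low oil pressure | warning light, ¬overheating coolant loop) = 0.102900 / 0.155750 ≈ 0.661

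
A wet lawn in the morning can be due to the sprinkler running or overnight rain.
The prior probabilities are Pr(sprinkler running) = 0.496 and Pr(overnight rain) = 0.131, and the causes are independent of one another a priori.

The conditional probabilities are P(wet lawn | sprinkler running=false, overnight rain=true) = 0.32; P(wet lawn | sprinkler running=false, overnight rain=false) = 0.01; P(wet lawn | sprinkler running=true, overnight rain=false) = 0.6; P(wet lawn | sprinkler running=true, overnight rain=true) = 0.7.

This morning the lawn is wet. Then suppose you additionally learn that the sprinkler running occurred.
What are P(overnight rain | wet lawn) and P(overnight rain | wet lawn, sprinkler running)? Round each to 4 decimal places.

P(wet lawn) = 0.01*0.504*0.869 + 0.32*0.504*0.131 + 0.6*0.496*0.869 + 0.7*0.496*0.131 = 0.004380 + 0.021128 + 0.258614 + 0.045483 = 0.329605
Of this, 0.066611 comes from 0.021128 + 0.045483 (the overnight rain=true cases).
So P(overnight rain | wet lawn) = 0.066611/0.329605 ≈ 0.2021.

With the extra evidence:
Numerator (weight on configurations with overnight rain): 0.7×0.131 = 0.091700
Denominator P(wet lawn | sprinkler running): 0.6×0.869 + 0.7×0.131 = 0.613100
P(overnight rain | wet lawn, sprinkler running) = 0.091700/0.613100 ≈ 0.1496
The drop from 0.2021 to 0.1496 is the explaining-away (discounting) effect.

P(overnight rain | wet lawn) ≈ 0.2021; P(overnight rain | wet lawn, sprinkler running) ≈ 0.1496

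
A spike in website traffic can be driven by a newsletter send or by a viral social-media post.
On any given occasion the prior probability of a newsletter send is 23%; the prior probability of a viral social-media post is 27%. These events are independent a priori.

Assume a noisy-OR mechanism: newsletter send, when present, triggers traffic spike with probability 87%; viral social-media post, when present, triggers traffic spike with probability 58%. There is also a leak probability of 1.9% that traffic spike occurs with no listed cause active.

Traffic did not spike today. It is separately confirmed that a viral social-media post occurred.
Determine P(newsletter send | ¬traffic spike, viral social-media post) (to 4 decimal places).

Under noisy-OR, P(traffic spike | causes) = 1 − (1−0.019)·∏(1−qᵢ) over the active causes.
P(¬traffic spike | viral social-media post) = 0.41202×0.77 + 0.053563×0.23 = 0.317255 + 0.012319 = 0.329574
Restricting to configurations with newsletter send present: 0.053563×0.23 = 0.012319.
So P(newsletter send | ¬traffic spike, viral social-media post) = 0.012319/0.329574 ≈ 0.0374.

P(newsletter send | ¬traffic spike, viral social-media post) ≈ 0.0374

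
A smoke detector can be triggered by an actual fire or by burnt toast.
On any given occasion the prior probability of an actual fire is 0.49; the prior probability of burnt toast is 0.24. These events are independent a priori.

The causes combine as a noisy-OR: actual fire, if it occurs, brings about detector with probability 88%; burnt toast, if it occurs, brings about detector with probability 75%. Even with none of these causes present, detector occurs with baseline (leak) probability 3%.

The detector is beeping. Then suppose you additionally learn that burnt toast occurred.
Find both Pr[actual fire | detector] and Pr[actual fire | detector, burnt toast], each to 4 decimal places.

Pr[actual fire | detector] ≈ 0.8094; Pr[actual fire | detector, burnt toast] ≈ 0.5519

Under noisy-OR, P(detector | causes) = 1 − (1−0.03)·∏(1−qᵢ) over the active causes.
P(detector) = 0.03·0.51·0.76 + 0.7575·0.51·0.24 + 0.8836·0.49·0.76 + 0.9709·0.49·0.24 = 0.011628 + 0.092718 + 0.329053 + 0.114178 = 0.547577
Restricting to configurations with actual fire present: 0.329053 + 0.114178 = 0.443231.
P(actual fire | detector) = 0.443231 / 0.547577 ≈ 0.8094

Now condition on the additional information:
By total probability over both values of actual fire:
  P(detector | burnt toast) = 0.7575×0.51 + 0.9709×0.49
        = 0.386325 + 0.475741 = 0.862066
Keeping only the actual fire-present terms gives 0.475741, so
  P(actual fire | detector, burnt toast) = 0.475741 / 0.862066 ≈ 0.5519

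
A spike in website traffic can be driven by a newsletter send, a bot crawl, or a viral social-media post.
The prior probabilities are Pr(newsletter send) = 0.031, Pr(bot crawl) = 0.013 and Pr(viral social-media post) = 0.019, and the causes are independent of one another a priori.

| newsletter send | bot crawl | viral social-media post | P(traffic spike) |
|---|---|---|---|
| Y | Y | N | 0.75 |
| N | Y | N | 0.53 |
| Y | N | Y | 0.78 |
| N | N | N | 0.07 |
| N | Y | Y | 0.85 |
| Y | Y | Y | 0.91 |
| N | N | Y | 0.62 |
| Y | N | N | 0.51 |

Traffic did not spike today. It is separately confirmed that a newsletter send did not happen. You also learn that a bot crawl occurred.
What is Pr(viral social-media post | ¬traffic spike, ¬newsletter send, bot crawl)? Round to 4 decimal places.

Sum P(¬traffic spike|·) weighted by the priors over both values of viral social-media post:
  P(¬traffic spike | ¬newsletter send, bot crawl) = 0.47·0.981 + 0.15·0.019
        = 0.461070 + 0.002850 = 0.463920
Configurations with viral social-media post contribute 0.002850, so
  P(viral social-media post | ¬traffic spike, ¬newsletter send, bot crawl) = 0.002850 / 0.463920 ≈ 0.0061

Pr(viral social-media post | ¬traffic spike, ¬newsletter send, bot crawl) ≈ 0.0061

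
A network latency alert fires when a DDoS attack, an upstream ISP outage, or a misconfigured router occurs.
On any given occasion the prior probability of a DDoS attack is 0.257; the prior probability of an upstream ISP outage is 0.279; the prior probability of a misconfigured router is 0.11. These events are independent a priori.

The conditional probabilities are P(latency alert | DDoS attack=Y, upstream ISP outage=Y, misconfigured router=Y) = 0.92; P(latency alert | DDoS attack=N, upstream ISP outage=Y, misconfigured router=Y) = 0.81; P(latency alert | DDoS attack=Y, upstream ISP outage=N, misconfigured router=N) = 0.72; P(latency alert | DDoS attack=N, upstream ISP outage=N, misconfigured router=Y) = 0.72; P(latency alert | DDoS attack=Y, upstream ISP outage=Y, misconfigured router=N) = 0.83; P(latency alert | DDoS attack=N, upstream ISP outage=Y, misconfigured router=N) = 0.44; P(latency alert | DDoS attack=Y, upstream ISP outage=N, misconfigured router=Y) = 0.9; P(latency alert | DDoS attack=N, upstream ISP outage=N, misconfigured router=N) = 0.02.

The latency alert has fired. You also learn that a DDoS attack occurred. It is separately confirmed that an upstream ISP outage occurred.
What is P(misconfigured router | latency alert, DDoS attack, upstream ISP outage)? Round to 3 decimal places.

P(misconfigured router | latency alert, DDoS attack, upstream ISP outage) ≈ 0.120

P(latency alert | DDoS attack, upstream ISP outage) = 0.83*0.89 + 0.92*0.11 = 0.738700 + 0.101200 = 0.839900
Restricting to configurations with misconfigured router present: 0.92*0.11 = 0.101200.
So P(misconfigured router | latency alert, DDoS attack, upstream ISP outage) = 0.101200/0.839900 ≈ 0.120.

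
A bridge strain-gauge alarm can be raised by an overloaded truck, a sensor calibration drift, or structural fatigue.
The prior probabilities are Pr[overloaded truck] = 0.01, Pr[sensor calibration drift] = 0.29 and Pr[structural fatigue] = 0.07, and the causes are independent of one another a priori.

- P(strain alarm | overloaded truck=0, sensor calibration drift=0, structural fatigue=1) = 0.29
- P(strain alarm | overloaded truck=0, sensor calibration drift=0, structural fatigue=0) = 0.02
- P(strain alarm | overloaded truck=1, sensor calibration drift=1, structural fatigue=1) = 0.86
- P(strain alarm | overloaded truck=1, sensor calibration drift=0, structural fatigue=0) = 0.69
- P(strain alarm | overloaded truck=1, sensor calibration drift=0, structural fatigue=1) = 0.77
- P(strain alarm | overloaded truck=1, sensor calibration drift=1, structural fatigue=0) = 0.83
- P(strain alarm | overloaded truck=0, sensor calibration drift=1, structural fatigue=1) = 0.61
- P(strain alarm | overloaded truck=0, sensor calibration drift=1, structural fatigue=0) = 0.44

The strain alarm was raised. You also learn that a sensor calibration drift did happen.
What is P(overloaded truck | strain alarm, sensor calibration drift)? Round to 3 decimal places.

P(overloaded truck | strain alarm, sensor calibration drift) ≈ 0.018

Sum P(strain alarm|·) weighted by the priors over the 4 (overloaded truck, structural fatigue) configurations:
  P(strain alarm | sensor calibration drift) = 0.44×0.99×0.93 + 0.61×0.99×0.07 + 0.83×0.01×0.93 + 0.86×0.01×0.07
        = 0.405108 + 0.042273 + 0.007719 + 0.000602 = 0.455702
Keeping only the overloaded truck-present terms gives 0.008321, so
  P(overloaded truck | strain alarm, sensor calibration drift) = 0.008321 / 0.455702 ≈ 0.018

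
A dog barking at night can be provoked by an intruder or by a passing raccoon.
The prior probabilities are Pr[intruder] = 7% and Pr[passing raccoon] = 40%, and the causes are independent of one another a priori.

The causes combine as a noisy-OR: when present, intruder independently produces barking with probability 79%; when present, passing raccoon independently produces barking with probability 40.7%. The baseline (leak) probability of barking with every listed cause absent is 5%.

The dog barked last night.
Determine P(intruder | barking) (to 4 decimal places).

P(intruder | barking) ≈ 0.2345

Under noisy-OR, P(barking | causes) = 1 − (1−0.05)·∏(1−qᵢ) over the active causes.
P(barking) = 0.05*0.93*0.6 + 0.43665*0.93*0.4 + 0.8005*0.07*0.6 + 0.881696*0.07*0.4 = 0.027900 + 0.162434 + 0.033621 + 0.024687 = 0.248642
Of this, 0.058308 comes from 0.033621 + 0.024687 (the intruder=true cases).
So P(intruder | barking) = 0.058308/0.248642 ≈ 0.2345.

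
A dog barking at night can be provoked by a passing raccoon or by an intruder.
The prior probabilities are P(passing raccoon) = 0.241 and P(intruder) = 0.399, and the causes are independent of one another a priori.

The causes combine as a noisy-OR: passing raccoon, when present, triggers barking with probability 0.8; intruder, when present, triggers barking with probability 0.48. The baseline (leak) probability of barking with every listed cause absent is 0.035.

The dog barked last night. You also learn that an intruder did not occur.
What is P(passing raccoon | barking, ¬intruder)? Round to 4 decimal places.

Under noisy-OR, P(barking | causes) = 1 − (1−0.035)·∏(1−qᵢ) over the active causes.
Numerator (weight on configurations with passing raccoon): 0.807*0.241 = 0.194487
Denominator P(barking | ¬intruder): 0.035*0.759 + 0.807*0.241 = 0.221052
P(passing raccoon | barking, ¬intruder) = 0.194487/0.221052 ≈ 0.8798

P(passing raccoon | barking, ¬intruder) ≈ 0.8798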